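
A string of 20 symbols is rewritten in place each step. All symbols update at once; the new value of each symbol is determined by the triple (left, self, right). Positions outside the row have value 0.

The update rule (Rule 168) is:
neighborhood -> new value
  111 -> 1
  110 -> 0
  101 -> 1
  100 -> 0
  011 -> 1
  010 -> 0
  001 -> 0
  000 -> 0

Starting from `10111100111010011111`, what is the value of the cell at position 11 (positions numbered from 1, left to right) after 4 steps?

01111000110100011110
01110000101000011100
01100000010000011000
01000000000000010000
position 11 holds 0

0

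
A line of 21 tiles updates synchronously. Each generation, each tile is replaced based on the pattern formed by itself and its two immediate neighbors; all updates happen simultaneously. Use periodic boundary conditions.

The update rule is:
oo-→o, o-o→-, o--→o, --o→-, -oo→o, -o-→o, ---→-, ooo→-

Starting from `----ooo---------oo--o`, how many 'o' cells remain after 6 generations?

generation 1: o---o-oo--------ooo-o
generation 2: oo--o-ooo-------o-o-o
generation 3: -oo-o-o-oo------o-o-o
generation 4: -oo-o-o-ooo-----o-o-o
generation 5: -oo-o-o-o-oo----o-o-o
generation 6: -oo-o-o-o-ooo---o-o-o
count of o: 11

11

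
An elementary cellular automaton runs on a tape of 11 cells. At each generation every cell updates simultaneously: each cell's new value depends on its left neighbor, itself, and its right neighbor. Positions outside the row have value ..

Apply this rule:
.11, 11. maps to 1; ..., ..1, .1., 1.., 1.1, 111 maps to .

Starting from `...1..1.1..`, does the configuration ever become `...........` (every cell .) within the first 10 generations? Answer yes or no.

generation 1: ...........
all cells are . at generation 1

yes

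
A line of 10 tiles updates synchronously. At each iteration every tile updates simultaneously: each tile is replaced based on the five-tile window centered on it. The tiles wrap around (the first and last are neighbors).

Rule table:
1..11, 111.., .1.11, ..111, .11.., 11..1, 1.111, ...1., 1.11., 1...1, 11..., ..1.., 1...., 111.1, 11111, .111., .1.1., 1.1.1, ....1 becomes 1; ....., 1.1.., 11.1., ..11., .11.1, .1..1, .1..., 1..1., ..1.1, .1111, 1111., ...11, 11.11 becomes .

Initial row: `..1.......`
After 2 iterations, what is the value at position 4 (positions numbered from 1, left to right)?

.

111.1.....
111...1.1.
position 4 holds .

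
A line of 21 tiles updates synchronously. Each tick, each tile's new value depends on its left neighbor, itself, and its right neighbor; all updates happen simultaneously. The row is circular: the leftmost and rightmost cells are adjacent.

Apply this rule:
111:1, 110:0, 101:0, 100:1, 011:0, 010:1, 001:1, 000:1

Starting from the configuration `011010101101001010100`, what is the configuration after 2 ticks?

100010100001111010111
011110111110110010011

011110111110110010011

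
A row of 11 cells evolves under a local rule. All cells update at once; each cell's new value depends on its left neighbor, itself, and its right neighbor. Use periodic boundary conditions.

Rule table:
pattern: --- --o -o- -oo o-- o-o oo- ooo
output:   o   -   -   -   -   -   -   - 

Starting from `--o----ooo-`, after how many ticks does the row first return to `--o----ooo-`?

2

o---oo-----
--o----ooo-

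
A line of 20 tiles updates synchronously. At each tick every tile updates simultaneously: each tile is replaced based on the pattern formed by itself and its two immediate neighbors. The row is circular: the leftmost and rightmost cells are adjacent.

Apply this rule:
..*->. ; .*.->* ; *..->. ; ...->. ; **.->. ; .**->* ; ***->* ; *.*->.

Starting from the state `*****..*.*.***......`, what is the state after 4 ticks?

*......*.*.*........

****...*.*.**.......
***....*.*.*........
**.....*.*.*........
*......*.*.*........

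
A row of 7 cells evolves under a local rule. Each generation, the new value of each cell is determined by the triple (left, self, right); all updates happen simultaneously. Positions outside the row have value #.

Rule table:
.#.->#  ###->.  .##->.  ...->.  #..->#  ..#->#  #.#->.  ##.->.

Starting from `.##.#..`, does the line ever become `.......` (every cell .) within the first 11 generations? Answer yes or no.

generation 1: ....###
generation 2: #..#...
generation 3: .####.#
generation 4: .......
all cells are . at generation 4

yes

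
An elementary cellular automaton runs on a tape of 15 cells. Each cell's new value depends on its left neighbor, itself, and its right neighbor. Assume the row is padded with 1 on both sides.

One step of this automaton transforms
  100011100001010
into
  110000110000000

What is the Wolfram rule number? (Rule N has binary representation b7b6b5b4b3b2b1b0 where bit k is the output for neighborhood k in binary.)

80

position 5: 111 → 0  (bit 7 = 0)
position 0: 110 → 1  (bit 6 = 1)
position 12: 101 → 0  (bit 5 = 0)
position 1: 100 → 1  (bit 4 = 1)
position 4: 011 → 0  (bit 3 = 0)
position 11: 010 → 0  (bit 2 = 0)
position 3: 001 → 0  (bit 1 = 0)
position 2: 000 → 0  (bit 0 = 0)
bits b7..b0 = 01010000 = 80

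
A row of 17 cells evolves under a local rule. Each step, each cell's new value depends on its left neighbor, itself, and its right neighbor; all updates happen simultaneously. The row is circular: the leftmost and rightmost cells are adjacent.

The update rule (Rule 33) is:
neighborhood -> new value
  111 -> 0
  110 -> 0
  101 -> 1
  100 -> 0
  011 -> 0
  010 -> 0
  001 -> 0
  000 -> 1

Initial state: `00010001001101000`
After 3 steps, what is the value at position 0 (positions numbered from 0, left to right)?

1

11000100000010011
00010001111000000
11000100000011111
position 0 holds 1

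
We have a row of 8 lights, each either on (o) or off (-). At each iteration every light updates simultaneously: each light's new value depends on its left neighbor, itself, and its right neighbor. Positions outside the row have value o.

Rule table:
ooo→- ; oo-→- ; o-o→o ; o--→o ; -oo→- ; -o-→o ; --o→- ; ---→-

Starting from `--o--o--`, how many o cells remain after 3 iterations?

o-oo-oo-
-o--o--o
ooo-oo--
count of o: 5

5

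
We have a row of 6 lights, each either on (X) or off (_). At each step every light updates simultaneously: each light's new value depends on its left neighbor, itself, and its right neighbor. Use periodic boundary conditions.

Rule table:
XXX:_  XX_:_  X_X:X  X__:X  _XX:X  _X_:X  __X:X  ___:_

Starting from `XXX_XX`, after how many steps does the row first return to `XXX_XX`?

3

___XX_
__XX_X
XXX_XX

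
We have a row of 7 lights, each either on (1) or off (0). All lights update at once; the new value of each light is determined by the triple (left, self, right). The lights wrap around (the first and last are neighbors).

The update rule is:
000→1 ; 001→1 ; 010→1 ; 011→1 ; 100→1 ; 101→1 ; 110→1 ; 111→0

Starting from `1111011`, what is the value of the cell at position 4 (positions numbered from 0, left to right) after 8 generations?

0

0001110
1111011  (repeats generation 0; period 2)
generation 8: 1111011
position 4 holds 0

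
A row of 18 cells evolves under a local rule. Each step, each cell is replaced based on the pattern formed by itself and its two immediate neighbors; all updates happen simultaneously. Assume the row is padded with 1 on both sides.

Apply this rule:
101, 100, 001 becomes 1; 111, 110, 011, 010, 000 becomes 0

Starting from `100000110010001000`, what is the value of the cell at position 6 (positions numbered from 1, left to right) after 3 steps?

step 1: 010001001101010101
step 2: 101010110010101010
step 3: 010101001101010101
position 6 holds 1

1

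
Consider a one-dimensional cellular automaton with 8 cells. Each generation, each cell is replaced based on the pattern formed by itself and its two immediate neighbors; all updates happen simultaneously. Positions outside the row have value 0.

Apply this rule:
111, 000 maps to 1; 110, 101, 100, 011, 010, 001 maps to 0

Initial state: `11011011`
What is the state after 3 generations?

01111110

00000000
11111111
01111110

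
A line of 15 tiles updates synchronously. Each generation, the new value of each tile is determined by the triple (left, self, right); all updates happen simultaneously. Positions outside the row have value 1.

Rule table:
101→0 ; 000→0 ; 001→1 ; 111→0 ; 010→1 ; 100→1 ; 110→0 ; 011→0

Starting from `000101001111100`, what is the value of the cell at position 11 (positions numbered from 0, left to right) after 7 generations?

101101110000011
000000001000100
100000011101111
010000100000000
011001110000001
000110001000010
101001011100110
position 11 holds 0

0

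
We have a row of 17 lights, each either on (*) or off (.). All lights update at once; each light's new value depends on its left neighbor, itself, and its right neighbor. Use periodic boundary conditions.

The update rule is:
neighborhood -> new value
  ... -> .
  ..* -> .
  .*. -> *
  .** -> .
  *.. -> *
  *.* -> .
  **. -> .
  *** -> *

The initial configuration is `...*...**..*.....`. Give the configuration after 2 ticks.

...**....*.**....
.....*...*...*...

.....*...*...*...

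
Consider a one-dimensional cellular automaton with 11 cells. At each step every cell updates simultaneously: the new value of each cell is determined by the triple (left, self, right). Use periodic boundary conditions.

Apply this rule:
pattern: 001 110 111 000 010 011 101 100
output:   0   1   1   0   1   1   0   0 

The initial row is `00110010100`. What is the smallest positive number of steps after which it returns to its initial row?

step 1: 00110010100

1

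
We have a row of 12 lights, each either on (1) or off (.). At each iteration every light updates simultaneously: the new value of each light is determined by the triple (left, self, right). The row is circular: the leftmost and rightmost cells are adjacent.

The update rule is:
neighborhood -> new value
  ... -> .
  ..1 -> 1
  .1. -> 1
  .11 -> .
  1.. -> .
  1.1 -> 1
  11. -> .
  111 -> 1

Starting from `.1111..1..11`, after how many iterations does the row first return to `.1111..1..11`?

iteration 1: 1.11..11.1..
iteration 2: 11...1..11.1
iteration 3: 1...11.1..1.
iteration 4: 1..1..11.111
iteration 5: ..11.1..1.11
iteration 6: .1..11.111..
iteration 7: 11.1..1.1...
iteration 8: ..11.1111..1
iteration 9: .1..1.11..11
iteration 10: 11.111...1..
iteration 11: ..1.1...11.1
iteration 12: .1111..1..11

12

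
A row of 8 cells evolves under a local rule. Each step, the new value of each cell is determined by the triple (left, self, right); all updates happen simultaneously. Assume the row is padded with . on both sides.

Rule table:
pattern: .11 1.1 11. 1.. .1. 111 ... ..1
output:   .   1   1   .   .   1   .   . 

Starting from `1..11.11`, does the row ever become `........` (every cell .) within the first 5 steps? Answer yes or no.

....11.1
.....11.
......1.
........
all cells are . at step 4

yes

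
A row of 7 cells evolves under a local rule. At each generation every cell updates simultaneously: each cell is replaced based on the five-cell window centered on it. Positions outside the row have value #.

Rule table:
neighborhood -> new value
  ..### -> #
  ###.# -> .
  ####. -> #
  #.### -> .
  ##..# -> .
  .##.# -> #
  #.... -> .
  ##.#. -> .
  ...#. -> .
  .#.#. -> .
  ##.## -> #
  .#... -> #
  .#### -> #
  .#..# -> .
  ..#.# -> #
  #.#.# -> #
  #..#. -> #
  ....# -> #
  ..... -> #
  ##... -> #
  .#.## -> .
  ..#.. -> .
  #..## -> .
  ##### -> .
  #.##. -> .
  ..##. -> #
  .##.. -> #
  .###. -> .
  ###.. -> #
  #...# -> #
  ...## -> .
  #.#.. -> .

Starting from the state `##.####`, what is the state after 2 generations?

..#....

generation 1: #.#.#..
generation 2: ..#....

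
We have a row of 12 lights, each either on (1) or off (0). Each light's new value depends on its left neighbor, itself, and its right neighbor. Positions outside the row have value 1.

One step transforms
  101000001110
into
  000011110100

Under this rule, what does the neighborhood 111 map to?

At position 9 the neighborhood is 111; the next row has 1 there.

1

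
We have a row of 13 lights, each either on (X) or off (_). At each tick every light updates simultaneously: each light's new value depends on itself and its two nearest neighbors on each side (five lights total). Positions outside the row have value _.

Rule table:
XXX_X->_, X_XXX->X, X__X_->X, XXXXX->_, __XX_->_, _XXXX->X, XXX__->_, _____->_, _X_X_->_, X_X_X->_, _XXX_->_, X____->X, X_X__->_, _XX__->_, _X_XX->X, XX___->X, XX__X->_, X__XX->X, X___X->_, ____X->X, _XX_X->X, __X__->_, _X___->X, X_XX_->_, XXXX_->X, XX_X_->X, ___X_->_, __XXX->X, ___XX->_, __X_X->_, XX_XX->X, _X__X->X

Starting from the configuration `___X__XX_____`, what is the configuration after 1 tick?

_X__XX__XX___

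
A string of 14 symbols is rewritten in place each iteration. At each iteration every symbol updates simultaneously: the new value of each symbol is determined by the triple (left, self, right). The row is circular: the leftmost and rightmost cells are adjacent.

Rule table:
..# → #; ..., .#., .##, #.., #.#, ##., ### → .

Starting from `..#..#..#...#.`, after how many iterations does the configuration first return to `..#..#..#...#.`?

.#..#..#...#..
#..#..#...#...
..#..#...#...#
.#..#...#...#.
#..#...#...#..
..#...#...#..#
.#...#...#..#.
#...#...#..#..
...#...#..#..#
..#...#..#..#.
.#...#..#..#..
#...#..#..#...
...#..#..#...#
..#..#..#...#.

14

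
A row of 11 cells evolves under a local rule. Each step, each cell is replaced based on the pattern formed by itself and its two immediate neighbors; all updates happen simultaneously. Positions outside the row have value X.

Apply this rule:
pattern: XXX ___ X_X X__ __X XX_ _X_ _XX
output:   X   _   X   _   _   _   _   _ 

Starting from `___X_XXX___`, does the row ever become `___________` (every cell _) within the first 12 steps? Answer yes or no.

____X_X____
_____X_____
___________
all cells are _ at step 3

yes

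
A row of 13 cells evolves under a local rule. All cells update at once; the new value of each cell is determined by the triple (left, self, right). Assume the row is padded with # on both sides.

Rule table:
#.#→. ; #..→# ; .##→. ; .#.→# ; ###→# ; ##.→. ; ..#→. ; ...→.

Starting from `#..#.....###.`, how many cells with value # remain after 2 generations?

.#.##.....#..
.#...#....##.
count of #: 4

4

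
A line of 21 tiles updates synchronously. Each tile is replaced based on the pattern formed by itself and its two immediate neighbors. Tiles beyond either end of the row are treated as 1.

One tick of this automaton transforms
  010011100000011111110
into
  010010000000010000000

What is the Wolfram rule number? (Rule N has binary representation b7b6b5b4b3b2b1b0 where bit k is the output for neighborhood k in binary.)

position 5: 111 → 0  (bit 7 = 0)
position 6: 110 → 0  (bit 6 = 0)
position 0: 101 → 0  (bit 5 = 0)
position 2: 100 → 0  (bit 4 = 0)
position 4: 011 → 1  (bit 3 = 1)
position 1: 010 → 1  (bit 2 = 1)
position 3: 001 → 0  (bit 1 = 0)
position 8: 000 → 0  (bit 0 = 0)
bits b7..b0 = 00001100 = 12

12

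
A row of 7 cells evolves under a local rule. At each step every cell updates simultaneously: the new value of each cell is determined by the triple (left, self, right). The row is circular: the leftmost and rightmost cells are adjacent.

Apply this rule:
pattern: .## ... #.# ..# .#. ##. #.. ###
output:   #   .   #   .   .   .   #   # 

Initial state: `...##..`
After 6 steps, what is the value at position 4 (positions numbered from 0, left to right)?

...#.#.
....#.#
#....#.
.#....#
#.#....
.#.#...
position 4 holds .

.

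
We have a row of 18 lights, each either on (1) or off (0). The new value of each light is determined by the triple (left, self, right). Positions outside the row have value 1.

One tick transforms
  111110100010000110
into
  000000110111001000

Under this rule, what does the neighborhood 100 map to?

At position 7 the neighborhood is 100; the next row has 1 there.

1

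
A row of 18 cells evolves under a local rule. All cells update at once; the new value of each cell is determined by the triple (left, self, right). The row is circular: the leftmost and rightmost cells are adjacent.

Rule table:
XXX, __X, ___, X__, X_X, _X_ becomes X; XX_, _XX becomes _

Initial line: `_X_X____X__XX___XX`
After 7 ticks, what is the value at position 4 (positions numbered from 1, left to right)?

XXXXXXXXXXX__XXX__
_XXXXXXXXX_XX_X_XX
X_XXXXXXX_X__XXX__
XX_XXXXX_XXXX_X_XX
X_X_XXX_X_XX_XXX_X
_XXX_X_XXX__X_X_X_
X_X_XXX_X_XXXXXXXX
position 4 holds _

_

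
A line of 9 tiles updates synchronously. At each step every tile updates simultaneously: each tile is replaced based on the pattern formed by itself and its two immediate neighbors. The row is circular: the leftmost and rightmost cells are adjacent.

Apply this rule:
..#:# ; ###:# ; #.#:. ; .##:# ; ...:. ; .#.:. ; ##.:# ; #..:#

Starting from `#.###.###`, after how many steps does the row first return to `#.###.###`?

#.###.###

1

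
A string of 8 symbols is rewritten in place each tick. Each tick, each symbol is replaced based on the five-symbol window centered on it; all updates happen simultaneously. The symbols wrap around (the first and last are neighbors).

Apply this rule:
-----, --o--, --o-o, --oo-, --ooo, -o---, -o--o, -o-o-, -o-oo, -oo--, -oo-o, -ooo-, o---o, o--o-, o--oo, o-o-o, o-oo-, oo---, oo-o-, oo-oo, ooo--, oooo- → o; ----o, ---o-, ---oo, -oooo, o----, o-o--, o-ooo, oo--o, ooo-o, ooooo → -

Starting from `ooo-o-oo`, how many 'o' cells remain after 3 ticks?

5

-o-ooo--
-oo-oooo
oooo--o-
count of o: 5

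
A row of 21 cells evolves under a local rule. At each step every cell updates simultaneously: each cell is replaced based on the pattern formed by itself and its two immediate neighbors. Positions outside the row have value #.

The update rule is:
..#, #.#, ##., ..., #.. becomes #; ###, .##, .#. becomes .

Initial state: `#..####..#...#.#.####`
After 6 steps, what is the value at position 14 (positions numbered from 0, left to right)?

#

###...###.###.#.#....
..####..##..##.#.####
##...###.###.##.#....
.####..##..##.##.####
#...###.###.##.##....
####..##..##.##.#####
position 14 holds #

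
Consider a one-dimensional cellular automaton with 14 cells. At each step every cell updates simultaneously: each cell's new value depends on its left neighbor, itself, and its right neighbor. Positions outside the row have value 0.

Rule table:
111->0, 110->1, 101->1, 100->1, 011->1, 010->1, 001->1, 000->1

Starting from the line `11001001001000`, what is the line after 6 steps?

11111111111111
10000000000001
11111111111111  (repeats step 1; period 2)
step 6: 10000000000001

10000000000001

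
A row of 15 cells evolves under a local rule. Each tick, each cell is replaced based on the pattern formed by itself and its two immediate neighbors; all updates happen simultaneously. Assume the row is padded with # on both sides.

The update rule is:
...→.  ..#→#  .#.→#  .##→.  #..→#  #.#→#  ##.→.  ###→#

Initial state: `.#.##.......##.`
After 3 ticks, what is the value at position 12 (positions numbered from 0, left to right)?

#

###..#.....#..#
##.####...####.
#.#.##.#.#.##.#
position 12 holds #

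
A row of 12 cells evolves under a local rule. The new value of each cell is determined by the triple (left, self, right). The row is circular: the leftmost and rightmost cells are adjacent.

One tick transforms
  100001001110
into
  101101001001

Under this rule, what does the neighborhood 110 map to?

At position 10 the neighborhood is 110; the next row has 0 there.

0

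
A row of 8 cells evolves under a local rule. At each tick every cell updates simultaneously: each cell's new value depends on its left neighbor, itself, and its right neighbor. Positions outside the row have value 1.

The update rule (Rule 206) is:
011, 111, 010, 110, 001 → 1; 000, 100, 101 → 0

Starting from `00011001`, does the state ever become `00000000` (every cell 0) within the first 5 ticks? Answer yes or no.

no

tick 1: 00111011
tick 2: 01111011
tick 3: 01111011  (fixed point — unchanged through tick 5)
tick 5 is 01111011, still not uniform 0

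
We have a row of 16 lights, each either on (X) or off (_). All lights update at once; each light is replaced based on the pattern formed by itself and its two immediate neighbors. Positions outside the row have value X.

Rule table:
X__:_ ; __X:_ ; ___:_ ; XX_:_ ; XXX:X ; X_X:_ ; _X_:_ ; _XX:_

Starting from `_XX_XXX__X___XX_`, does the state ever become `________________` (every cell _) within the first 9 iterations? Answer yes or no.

iteration 1: _____X__________
iteration 2: ________________
all cells are _ at iteration 2

yes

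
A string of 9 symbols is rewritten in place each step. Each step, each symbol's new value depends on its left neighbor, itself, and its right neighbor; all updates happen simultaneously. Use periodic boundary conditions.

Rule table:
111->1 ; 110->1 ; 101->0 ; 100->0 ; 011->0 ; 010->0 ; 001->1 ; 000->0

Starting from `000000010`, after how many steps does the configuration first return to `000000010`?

9

000000100
000001000
000010000
000100000
001000000
010000000
100000000
000000001
000000010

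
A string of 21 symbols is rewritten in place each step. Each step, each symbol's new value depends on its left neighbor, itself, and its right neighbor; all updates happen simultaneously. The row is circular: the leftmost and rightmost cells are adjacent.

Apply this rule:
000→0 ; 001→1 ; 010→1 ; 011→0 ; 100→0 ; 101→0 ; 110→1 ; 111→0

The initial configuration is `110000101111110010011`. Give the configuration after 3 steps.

010110100001010110101

step 1: 010001100000010110100
step 2: 110010100000110010100
step 3: 010110100001010110101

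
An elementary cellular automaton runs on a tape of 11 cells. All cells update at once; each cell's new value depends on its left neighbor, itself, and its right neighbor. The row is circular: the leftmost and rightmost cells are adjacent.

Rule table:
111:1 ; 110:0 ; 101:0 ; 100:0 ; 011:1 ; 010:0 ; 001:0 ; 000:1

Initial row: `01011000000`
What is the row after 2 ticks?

01000011110

00010011111
01000011110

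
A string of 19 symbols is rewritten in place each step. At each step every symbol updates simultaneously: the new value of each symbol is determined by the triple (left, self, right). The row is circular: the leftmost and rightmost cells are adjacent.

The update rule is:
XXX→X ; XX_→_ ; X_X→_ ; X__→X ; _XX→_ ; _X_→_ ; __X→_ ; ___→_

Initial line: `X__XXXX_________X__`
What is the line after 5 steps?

__X__X_____X_______

_X__XX_X_________X_
__X_____X_________X
X__X_____X_________
_X__X_____X________
__X__X_____X_______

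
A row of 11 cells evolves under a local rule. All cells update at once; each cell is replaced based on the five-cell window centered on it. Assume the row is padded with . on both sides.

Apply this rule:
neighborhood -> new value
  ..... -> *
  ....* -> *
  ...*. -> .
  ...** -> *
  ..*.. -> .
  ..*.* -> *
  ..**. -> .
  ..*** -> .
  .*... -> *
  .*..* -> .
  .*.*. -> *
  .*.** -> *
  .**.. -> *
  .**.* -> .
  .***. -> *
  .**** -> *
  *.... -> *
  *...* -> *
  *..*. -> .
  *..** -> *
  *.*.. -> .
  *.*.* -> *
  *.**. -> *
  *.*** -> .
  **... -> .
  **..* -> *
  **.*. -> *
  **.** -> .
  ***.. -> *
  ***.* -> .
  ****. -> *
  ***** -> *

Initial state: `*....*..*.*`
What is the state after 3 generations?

***...*.*.*

.***....**.
*.**.***.*.
***...*.*.*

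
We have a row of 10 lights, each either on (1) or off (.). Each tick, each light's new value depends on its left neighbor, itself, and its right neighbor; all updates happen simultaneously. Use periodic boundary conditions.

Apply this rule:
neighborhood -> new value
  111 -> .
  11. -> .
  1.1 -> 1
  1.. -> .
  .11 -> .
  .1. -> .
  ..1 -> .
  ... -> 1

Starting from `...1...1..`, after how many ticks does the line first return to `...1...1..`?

2

tick 1: 11...1...1
tick 2: ...1...1..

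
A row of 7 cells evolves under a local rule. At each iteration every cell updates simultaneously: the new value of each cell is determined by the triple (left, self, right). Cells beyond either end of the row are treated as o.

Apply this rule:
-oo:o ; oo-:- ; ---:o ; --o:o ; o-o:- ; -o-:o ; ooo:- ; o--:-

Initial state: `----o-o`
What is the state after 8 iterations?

-o-o-o-

-oooo-o
-o----o
-o-oooo
-o-o---
-o-o-oo
-o-o-o-
-o-o-o-  (fixed point — unchanged through iteration 8)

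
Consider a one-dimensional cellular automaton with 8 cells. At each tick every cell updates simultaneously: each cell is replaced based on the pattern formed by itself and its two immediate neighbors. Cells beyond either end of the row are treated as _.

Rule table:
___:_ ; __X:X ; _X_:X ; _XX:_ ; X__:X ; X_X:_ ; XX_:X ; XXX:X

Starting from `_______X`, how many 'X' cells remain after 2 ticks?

tick 1: ______XX
tick 2: _____X_X
count of X: 2

2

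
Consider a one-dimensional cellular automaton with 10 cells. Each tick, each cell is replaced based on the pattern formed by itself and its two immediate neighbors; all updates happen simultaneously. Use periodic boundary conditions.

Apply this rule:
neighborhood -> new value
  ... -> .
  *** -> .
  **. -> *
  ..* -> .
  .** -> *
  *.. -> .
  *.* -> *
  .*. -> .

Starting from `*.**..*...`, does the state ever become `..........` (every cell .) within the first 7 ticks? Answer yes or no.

tick 1: .***......
tick 2: .*.*......
tick 3: ..*.......
tick 4: ..........
all cells are . at tick 4

yes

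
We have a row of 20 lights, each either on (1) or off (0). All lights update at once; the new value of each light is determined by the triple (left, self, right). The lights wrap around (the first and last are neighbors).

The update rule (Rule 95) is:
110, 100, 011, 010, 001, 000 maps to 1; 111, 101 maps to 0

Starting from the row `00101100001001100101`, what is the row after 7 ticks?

11101111111111111101

11101111111111111101
00101000000000000101
11101111111111111101  (repeats tick 1; period 2)
tick 7: 11101111111111111101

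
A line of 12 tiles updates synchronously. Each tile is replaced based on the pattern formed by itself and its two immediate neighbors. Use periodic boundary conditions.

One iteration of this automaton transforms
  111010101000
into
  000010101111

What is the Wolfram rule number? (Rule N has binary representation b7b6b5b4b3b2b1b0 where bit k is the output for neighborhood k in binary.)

23

position 1: 111 → 0  (bit 7 = 0)
position 2: 110 → 0  (bit 6 = 0)
position 3: 101 → 0  (bit 5 = 0)
position 9: 100 → 1  (bit 4 = 1)
position 0: 011 → 0  (bit 3 = 0)
position 4: 010 → 1  (bit 2 = 1)
position 11: 001 → 1  (bit 1 = 1)
position 10: 000 → 1  (bit 0 = 1)
bits b7..b0 = 00010111 = 23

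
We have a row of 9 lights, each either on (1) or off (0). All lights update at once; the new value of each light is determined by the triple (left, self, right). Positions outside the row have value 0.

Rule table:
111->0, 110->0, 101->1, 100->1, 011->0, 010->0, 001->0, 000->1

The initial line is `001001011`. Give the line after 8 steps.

100100100
010010011
001001000
100100111
010010000
001001111
100100000
010011111

010011111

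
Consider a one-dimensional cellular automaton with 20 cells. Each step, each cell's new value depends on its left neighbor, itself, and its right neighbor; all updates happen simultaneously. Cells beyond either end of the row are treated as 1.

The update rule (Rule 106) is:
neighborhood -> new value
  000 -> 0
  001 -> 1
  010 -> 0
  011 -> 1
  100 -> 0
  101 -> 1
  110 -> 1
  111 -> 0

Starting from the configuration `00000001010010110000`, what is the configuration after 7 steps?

10100101111111101011

step 1: 00000010100101110001
step 2: 00000101001011010011
step 3: 00001010010111100110
step 4: 00010100101100101111
step 5: 00101001011101011000
step 6: 01010010110110111001
step 7: 10100101111111101011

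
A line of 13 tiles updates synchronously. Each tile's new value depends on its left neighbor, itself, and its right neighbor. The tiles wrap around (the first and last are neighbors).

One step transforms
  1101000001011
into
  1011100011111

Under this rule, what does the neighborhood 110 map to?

0

At position 1 the neighborhood is 110; the next row has 0 there.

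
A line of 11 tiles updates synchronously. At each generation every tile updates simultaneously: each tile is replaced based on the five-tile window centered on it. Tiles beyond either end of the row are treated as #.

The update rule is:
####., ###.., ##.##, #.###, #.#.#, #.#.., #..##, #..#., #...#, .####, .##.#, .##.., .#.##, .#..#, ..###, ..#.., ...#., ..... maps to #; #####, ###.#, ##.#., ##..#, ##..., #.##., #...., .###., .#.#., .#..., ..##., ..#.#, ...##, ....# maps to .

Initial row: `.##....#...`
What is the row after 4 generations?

.####..###.

#.#...##.#.
..#.#..#.##
.#..###.###
.####..###.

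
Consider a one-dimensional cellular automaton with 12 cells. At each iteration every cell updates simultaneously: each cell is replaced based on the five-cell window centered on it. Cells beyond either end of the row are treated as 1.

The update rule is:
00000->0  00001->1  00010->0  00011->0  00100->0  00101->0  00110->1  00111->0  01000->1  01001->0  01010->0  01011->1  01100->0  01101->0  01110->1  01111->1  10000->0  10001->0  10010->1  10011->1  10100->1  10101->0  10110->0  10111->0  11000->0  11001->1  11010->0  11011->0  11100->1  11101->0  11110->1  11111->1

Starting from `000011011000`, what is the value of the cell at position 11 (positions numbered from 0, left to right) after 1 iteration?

0

001010000000
position 11 holds 0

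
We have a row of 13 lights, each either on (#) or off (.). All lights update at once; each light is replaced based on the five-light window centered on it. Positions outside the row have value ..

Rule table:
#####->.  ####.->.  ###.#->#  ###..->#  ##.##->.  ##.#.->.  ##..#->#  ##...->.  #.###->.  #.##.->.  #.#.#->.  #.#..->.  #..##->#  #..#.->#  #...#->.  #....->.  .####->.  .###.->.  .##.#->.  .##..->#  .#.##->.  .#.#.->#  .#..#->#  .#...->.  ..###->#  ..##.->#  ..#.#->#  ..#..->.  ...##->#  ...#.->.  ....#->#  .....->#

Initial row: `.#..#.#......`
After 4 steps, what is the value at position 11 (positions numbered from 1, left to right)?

.

..####...####
###..#..##..#
#.###.######.
#...#......#.
position 11 holds .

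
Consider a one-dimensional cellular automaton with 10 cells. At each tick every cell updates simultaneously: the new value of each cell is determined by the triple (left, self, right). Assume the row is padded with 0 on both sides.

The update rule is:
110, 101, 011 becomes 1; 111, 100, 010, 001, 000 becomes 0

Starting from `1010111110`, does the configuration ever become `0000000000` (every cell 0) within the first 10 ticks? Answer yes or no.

yes

tick 1: 0101100010
tick 2: 0011100000
tick 3: 0010100000
tick 4: 0001000000
tick 5: 0000000000
all cells are 0 at tick 5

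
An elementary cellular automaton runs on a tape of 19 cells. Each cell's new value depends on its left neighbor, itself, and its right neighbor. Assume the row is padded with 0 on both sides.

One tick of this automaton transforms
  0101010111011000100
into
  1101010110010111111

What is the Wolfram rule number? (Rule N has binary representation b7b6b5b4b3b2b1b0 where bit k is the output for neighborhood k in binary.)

position 8: 111 → 1  (bit 7 = 1)
position 9: 110 → 0  (bit 6 = 0)
position 2: 101 → 0  (bit 5 = 0)
position 13: 100 → 1  (bit 4 = 1)
position 7: 011 → 1  (bit 3 = 1)
position 1: 010 → 1  (bit 2 = 1)
position 0: 001 → 1  (bit 1 = 1)
position 14: 000 → 1  (bit 0 = 1)
bits b7..b0 = 10011111 = 159

159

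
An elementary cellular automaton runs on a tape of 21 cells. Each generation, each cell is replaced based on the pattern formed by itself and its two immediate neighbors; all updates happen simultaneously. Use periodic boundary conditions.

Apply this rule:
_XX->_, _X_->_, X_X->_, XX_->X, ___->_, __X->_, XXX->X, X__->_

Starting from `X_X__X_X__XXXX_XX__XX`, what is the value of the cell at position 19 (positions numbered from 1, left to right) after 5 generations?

_

X__________XXX__X___X
X___________XX_______
_____________X_______
_____________________
_____________________
position 19 holds _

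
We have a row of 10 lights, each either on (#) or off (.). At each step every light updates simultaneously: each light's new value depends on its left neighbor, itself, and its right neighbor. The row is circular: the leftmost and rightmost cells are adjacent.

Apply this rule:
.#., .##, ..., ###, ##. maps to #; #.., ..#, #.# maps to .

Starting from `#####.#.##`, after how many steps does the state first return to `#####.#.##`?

1

#####.#.##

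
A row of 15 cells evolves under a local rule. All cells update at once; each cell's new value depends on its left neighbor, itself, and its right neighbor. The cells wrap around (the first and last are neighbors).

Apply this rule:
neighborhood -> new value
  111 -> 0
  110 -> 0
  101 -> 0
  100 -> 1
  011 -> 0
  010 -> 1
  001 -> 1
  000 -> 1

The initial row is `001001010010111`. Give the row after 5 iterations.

iteration 1: 111111011110000
iteration 2: 000000000001111
iteration 3: 111111111110000
iteration 4: 000000000001111  (repeats iteration 2; period 2)
iteration 5: 111111111110000

111111111110000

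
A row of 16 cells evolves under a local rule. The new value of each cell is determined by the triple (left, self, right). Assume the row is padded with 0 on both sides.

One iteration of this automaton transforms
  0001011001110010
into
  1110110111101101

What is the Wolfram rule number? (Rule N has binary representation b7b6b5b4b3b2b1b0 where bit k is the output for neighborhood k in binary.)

position 10: 111 → 1  (bit 7 = 1)
position 6: 110 → 0  (bit 6 = 0)
position 4: 101 → 1  (bit 5 = 1)
position 7: 100 → 1  (bit 4 = 1)
position 5: 011 → 1  (bit 3 = 1)
position 3: 010 → 0  (bit 2 = 0)
position 2: 001 → 1  (bit 1 = 1)
position 0: 000 → 1  (bit 0 = 1)
bits b7..b0 = 10111011 = 187

187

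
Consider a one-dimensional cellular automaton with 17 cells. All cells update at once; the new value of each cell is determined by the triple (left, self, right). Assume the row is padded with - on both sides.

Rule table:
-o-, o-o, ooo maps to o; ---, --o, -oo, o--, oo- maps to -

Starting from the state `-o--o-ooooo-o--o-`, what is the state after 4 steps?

-o-----ooo-----o-

-o--oo-ooo-oo--o-
-o----o-o-o----o-
-o----ooooo----o-
-o-----ooo-----o-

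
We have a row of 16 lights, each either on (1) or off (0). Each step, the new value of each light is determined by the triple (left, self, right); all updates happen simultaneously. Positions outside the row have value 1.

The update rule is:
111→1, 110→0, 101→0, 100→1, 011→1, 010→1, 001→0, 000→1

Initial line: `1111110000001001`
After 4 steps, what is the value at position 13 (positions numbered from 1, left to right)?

step 1: 1111101111101101
step 2: 1111001111001001
step 3: 1110101110101101
step 4: 1100101100101001
position 13 holds 1

1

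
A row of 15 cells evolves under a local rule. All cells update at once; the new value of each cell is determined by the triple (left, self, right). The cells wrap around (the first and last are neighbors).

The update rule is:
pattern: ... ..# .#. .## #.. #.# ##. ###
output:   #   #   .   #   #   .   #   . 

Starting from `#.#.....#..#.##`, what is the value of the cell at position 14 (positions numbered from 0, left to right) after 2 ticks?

#..#####.##..#.
.###...#.####..
position 14 holds .

.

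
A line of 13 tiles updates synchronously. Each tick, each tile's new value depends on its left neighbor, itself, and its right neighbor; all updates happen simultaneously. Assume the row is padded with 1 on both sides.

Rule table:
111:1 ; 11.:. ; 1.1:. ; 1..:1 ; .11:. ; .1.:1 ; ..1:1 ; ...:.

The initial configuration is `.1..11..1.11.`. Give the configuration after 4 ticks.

.111..111....
..1.11.1.1..1
111....1.111.
11.1..11..1..

11.1..11..1..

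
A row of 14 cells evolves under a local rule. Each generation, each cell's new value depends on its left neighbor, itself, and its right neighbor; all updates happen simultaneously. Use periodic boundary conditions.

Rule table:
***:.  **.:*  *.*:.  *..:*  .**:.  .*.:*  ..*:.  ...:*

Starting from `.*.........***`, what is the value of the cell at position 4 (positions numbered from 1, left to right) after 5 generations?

generation 1: .*********...*
generation 2: .........***.*
generation 3: ********...*.*
generation 4: .......***.*..
generation 5: ******...*.***
position 4 holds *

*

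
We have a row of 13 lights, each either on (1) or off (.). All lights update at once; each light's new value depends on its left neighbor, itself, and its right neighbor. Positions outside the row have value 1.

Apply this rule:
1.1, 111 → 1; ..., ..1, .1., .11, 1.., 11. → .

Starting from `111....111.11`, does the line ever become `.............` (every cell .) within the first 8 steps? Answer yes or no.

yes

step 1: 11......1.1.1
step 2: 1........1.1.
step 3: ..........1.1
step 4: ...........1.
step 5: ............1
step 6: .............
all cells are . at step 6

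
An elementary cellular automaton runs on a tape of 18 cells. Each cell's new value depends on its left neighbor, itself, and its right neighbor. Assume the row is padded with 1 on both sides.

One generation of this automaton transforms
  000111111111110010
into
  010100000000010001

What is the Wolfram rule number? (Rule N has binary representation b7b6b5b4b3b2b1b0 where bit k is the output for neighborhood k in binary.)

position 4: 111 → 0  (bit 7 = 0)
position 13: 110 → 1  (bit 6 = 1)
position 17: 101 → 1  (bit 5 = 1)
position 0: 100 → 0  (bit 4 = 0)
position 3: 011 → 1  (bit 3 = 1)
position 16: 010 → 0  (bit 2 = 0)
position 2: 001 → 0  (bit 1 = 0)
position 1: 000 → 1  (bit 0 = 1)
bits b7..b0 = 01101001 = 105

105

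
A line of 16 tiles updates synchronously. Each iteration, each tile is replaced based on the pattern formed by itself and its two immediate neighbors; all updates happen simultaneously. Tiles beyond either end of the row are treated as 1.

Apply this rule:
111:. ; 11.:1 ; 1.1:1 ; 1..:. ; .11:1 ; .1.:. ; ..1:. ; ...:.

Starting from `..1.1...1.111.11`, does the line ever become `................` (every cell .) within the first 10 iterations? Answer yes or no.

iteration 1: ...1.....11.111.
iteration 2: .........1111.11
iteration 3: .........1..111.
iteration 4: ............1.11
iteration 5: .............11.
iteration 6: .............111
iteration 7: .............1..
iteration 8: ................
all cells are . at iteration 8

yes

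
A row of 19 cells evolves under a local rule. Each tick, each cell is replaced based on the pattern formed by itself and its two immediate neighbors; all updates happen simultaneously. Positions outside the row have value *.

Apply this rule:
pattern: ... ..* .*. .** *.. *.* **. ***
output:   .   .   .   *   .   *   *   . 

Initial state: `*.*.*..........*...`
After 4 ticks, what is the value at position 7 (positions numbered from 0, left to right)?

tick 1: **.*...............
tick 2: .**................
tick 3: ***................
tick 4: ..*................
position 7 holds .

.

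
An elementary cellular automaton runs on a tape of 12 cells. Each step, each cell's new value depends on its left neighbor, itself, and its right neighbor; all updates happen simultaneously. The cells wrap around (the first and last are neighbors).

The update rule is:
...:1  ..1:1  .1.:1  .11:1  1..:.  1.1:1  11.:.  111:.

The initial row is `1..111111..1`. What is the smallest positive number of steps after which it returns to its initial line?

..11......11
.11..111111.
11..11......
1..11..11111
..11..11....
111..11..111
....11..11..
11111..11..1
......11..11
.111111..11.
11......11..
1..111111..1

12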